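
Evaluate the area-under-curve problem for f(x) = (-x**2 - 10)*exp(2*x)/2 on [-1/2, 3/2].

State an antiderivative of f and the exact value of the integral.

Recognize the product-rule pattern: f = u'v + uv' with u = -x**2/4 + x/4 - 21/8, v = exp(2*x), so integration by parts undoes it.
F(x) = -x**2*exp(2*x)/4 + x*exp(2*x)/4 - 21*exp(2*x)/8 is an antiderivative of f.
Check: d/dx[-x**2*exp(2*x)/4 + x*exp(2*x)/4 - 21*exp(2*x)/8] = -x**2*exp(2*x)/2 - 5*exp(2*x), which equals f(x).
F(3/2) = -45*exp(3)/16; F(-1/2) = -45*exp(-1)/16.
Integral = F(3/2) - F(-1/2) = -45*exp(3)/16 + 45*exp(-1)/16.

Antiderivative: F(x) = -x**2*exp(2*x)/4 + x*exp(2*x)/4 - 21*exp(2*x)/8; value = -45*exp(3)/16 + 45*exp(-1)/16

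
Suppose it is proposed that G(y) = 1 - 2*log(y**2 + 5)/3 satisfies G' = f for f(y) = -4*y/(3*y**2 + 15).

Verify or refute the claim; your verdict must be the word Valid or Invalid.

d/dy[G] = -4*y/(3*y**2 + 15)
This equals f(y) exactly, so the claim holds.

Valid: G'(y) = f(y).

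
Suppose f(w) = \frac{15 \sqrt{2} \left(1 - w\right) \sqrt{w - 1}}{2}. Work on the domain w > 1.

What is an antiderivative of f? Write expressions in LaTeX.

Differentiate the proposed F(w) back; it has to land on f(w) exactly.
Check: d/dw[- 3 \sqrt{2} \left(w - 1\right)^{\frac{5}{2}}] = - \frac{15 \sqrt{2} w \sqrt{w - 1}}{2} + \frac{15 \sqrt{2} \sqrt{w - 1}}{2}, which equals f(w).

An antiderivative is F(w) = - 3 \sqrt{2} \left(w - 1\right)^{\frac{5}{2}}.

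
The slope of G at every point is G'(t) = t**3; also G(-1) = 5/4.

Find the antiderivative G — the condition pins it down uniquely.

G(t) = t**4/4 + 1

Recover the given G'(t) by differentiating a candidate G(t); any mismatch rules it out.
A general antiderivative is t**4/4 + C.
The condition gives C = 5/4 - (1/4) = 1.
So G(t) = t**4/4 + 1.
Check: d/dt[t**4/4 + 1] = t**3 = G'(t).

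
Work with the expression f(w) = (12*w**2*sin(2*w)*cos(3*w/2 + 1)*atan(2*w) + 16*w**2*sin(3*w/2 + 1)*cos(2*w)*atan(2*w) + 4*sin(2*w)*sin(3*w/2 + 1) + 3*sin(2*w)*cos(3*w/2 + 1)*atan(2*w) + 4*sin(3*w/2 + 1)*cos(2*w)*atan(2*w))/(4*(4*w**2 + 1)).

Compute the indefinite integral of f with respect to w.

An antiderivative F(w) passes only if d/dw[F] lands on f(w) exactly.
Check: d/dw[sin(2*w)*sin(3*w/2 + 1)*atan(2*w)/2] = (12*w**2*sin(2*w)*cos(3*w/2 + 1)*atan(2*w) + 16*w**2*sin(3*w/2 + 1)*cos(2*w)*atan(2*w) + 4*sin(2*w)*sin(3*w/2 + 1) + 3*sin(2*w)*cos(3*w/2 + 1)*atan(2*w) + 4*sin(3*w/2 + 1)*cos(2*w)*atan(2*w))/(16*w**2 + 4), which equals f(w).

F(w) = sin(2*w)*sin(3*w/2 + 1)*atan(2*w)/2 + C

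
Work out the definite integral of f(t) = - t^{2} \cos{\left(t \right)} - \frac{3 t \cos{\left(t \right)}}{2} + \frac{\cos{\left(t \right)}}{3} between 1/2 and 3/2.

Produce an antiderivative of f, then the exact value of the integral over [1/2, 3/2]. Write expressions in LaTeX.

The integrand splits into summands that can be handled one at a time.
F(t) = - \frac{6 t^{2} \sin{\left(t \right)} + 9 t \sin{\left(t \right)} + 12 t \cos{\left(t \right)} - 14 \sin{\left(t \right)} + 9 \cos{\left(t \right)}}{6} is an antiderivative of f.
Check: d/dt[- \frac{6 t^{2} \sin{\left(t \right)} + 9 t \sin{\left(t \right)} + 12 t \cos{\left(t \right)} - 14 \sin{\left(t \right)} + 9 \cos{\left(t \right)}}{6}] = - t^{2} \cos{\left(t \right)} - \frac{3 t \cos{\left(t \right)}}{2} + \frac{\cos{\left(t \right)}}{3} = f(t).
F(3/2) = - \frac{13 \sin{\left(\frac{3}{2} \right)}}{6} - \frac{9 \cos{\left(\frac{3}{2} \right)}}{2}; F(1/2) = - \frac{5 \cos{\left(\frac{1}{2} \right)}}{2} + \frac{4 \sin{\left(\frac{1}{2} \right)}}{3}.
Integral = F(3/2) - F(1/2) = - \frac{13 \sin{\left(\frac{3}{2} \right)}}{6} - \frac{4 \sin{\left(\frac{1}{2} \right)}}{3} - \frac{9 \cos{\left(\frac{3}{2} \right)}}{2} + \frac{5 \cos{\left(\frac{1}{2} \right)}}{2}.

Antiderivative: F(t) = - \frac{6 t^{2} \sin{\left(t \right)} + 9 t \sin{\left(t \right)} + 12 t \cos{\left(t \right)} - 14 \sin{\left(t \right)} + 9 \cos{\left(t \right)}}{6}; value = - \frac{13 \sin{\left(\frac{3}{2} \right)}}{6} - \frac{4 \sin{\left(\frac{1}{2} \right)}}{3} - \frac{9 \cos{\left(\frac{3}{2} \right)}}{2} + \frac{5 \cos{\left(\frac{1}{2} \right)}}{2}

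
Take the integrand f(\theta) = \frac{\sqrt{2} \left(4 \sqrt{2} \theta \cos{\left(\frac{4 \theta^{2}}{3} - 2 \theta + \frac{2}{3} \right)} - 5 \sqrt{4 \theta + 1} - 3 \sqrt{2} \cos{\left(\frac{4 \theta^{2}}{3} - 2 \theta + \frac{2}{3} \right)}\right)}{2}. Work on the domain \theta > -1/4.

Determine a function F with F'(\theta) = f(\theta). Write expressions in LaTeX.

Whatever form F(\theta) takes, F'(\theta) = f(\theta) is non-negotiable.
Check: d/d\theta[- \frac{10 \theta \sqrt{2 \theta + \frac{1}{2}}}{3} - \frac{5 \sqrt{2 \theta + \frac{1}{2}}}{6} + \frac{3 \sin{\left(\frac{4 \theta^{2}}{3} - 2 \theta + \frac{2}{3} \right)}}{2}] = \frac{\sqrt{2} \left(4 \sqrt{2} \theta \sqrt{4 \theta + 1} \cos{\left(\frac{4 \theta^{2}}{3} - 2 \theta + \frac{2}{3} \right)} - 20 \theta - 3 \sqrt{2} \sqrt{4 \theta + 1} \cos{\left(\frac{4 \theta^{2}}{3} - 2 \theta + \frac{2}{3} \right)} - 5\right)}{2 \sqrt{4 \theta + 1}}, which equals f(\theta).

An antiderivative is F(\theta) = - \frac{10 \theta \sqrt{2 \theta + \frac{1}{2}}}{3} - \frac{5 \sqrt{2 \theta + \frac{1}{2}}}{6} + \frac{3 \sin{\left(\frac{4 \theta^{2}}{3} - 2 \theta + \frac{2}{3} \right)}}{2}.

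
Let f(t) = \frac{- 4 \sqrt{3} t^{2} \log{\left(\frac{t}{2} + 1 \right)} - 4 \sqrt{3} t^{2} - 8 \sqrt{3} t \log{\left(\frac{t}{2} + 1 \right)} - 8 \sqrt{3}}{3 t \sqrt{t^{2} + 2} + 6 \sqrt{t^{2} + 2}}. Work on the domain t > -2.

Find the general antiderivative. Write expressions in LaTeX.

F(t) = - \frac{4 \sqrt{3} \sqrt{t^{2} + 2} \log{\left(\frac{t}{2} + 1 \right)}}{3} + C

Recognize the product-rule pattern: f = u'v + uv' with u = - \frac{4 \sqrt{3 t^{2} + 6}}{3}, v = \log{\left(\frac{t}{2} + 1 \right)}, so integration by parts undoes it.
Check: d/dt[- \frac{4 \sqrt{3} \sqrt{t^{2} + 2} \log{\left(\frac{t}{2} + 1 \right)}}{3}] = \frac{- 4 \sqrt{3} t^{2} \log{\left(\frac{t}{2} + 1 \right)} - 4 \sqrt{3} t^{2} - 8 \sqrt{3} t \log{\left(\frac{t}{2} + 1 \right)} - 8 \sqrt{3}}{3 t \sqrt{t^{2} + 2} + 6 \sqrt{t^{2} + 2}} = f(t).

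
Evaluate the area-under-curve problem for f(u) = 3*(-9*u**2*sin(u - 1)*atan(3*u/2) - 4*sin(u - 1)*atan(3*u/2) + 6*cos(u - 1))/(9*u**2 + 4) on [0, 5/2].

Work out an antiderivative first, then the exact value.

Antiderivative: F(u) = 3*cos(u - 1)*atan(3*u/2); value = 3*cos(3/2)*atan(15/4)

f has the shape v'r + vr' for v = 3*atan(3*u/2) and r = cos(u - 1) — it is the derivative of the product v*r.
F(u) = 3*cos(u - 1)*atan(3*u/2) is an antiderivative of f.
Check: d/du[3*cos(u - 1)*atan(3*u/2)] = (-27*u**2*sin(u - 1)*atan(3*u/2) - 12*sin(u - 1)*atan(3*u/2) + 18*cos(u - 1))/(9*u**2 + 4), which equals f(u).
F(5/2) = 3*cos(3/2)*atan(15/4); F(0) = 0.
Integral = F(5/2) - F(0) = 3*cos(3/2)*atan(15/4).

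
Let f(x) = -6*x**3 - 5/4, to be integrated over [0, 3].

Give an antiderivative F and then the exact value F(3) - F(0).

An antiderivative F(x) passes only if d/dx[F] lands on f(x) exactly.
F(x) = -3*x**4/2 - 5*x/4 is an antiderivative of f.
Check: d/dx[-3*x**4/2 - 5*x/4] = -6*x**3 - 5/4 = f(x).
F(3) = -501/4; F(0) = 0.
Integral = F(3) - F(0) = -501/4.

Antiderivative: F(x) = -3*x**4/2 - 5*x/4; value = -501/4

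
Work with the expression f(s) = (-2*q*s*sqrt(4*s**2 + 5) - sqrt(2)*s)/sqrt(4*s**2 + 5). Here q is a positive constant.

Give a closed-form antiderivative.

Since d/ds undoes antidifferentiation here, F'(s) = f(s) is required of F(s).
Check: d/ds[-q*s**2 - sqrt(2*s**2 + 5/2)/2] = (-2*q*s*sqrt(4*s**2 + 5) - sqrt(2)*s)/sqrt(4*s**2 + 5) = f(s).

An antiderivative is F(s) = -q*s**2 - sqrt(2*s**2 + 5/2)/2.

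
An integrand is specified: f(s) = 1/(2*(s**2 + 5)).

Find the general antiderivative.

An antiderivative F(s) passes only if d/ds[F] lands on f(s) exactly.
Check: d/ds[sqrt(5)*atan(sqrt(5)*s/5)/10] = 1/(2*s**2 + 10), which equals f(s).

F(s) = sqrt(5)*atan(sqrt(5)*s/5)/10 + C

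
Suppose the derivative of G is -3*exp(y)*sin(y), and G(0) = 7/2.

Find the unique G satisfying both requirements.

G(y) = -3*exp(y)*sin(y)/2 + 3*exp(y)*cos(y)/2 + 2

The proposed G(y) is checked by its d/dy: the result must match the given G'(y).
A general antiderivative is -3*exp(y)*sin(y)/2 + 3*exp(y)*cos(y)/2 + C.
The condition gives C = 7/2 - (3/2) = 2.
So G(y) = -3*exp(y)*sin(y)/2 + 3*exp(y)*cos(y)/2 + 2.
Check: d/dy[-3*exp(y)*sin(y)/2 + 3*exp(y)*cos(y)/2 + 2] = -3*exp(y)*sin(y) = G'(y).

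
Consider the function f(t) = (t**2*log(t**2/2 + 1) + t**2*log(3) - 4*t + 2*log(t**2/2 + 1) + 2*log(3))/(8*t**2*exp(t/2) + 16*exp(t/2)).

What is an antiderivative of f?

An antiderivative is F(t) = -exp(-t/2)*log(3*t**2/2 + 3)/4.

Recognize the product-rule pattern: f = u'v + uv' with u = -exp(-t/2)/4, v = log(3*t**2/2 + 3), so integration by parts undoes it.
Check: d/dt[-exp(-t/2)*log(3*t**2/2 + 3)/4] = (t**2*log(t**2/2 + 1) + t**2*log(3) - 4*t + 2*log(t**2/2 + 1) + 2*log(3))/(8*t**2*exp(t/2) + 16*exp(t/2)) = f(t).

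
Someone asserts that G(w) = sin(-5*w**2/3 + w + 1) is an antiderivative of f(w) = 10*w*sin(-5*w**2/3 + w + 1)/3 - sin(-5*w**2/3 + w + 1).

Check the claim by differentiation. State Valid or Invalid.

Invalid: d/dw[G] - f = -10*w*sin(-5*w**2/3 + w + 1)/3 - 10*w*cos(-5*w**2/3 + w + 1)/3 + sin(-5*w**2/3 + w + 1) + cos(-5*w**2/3 + w + 1), which is not 0.

d/dw[G] = -10*w*cos(-5*w**2/3 + w + 1)/3 + cos(-5*w**2/3 + w + 1)
d/dw[G] - f(w) = -10*w*sin(-5*w**2/3 + w + 1)/3 - 10*w*cos(-5*w**2/3 + w + 1)/3 + sin(-5*w**2/3 + w + 1) + cos(-5*w**2/3 + w + 1) != 0.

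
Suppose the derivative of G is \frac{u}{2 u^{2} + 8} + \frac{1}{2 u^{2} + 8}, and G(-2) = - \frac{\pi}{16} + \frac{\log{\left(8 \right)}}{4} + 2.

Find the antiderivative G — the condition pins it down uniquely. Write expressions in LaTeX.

G(u) = \frac{\log{\left(u^{2} + 4 \right)} + \operatorname{atan}{\left(\frac{u}{2} \right)} + 8}{4}

Integrate term by term and add the pieces.
A general antiderivative is \frac{\log{\left(u^{2} + 4 \right)}}{4} + \frac{\operatorname{atan}{\left(\frac{u}{2} \right)}}{4} + C.
The condition gives C = - \frac{\pi}{16} + \frac{\log{\left(8 \right)}}{4} + 2 - (- \frac{\pi}{16} + \frac{\log{\left(8 \right)}}{4}) = 2.
So G(u) = \frac{\log{\left(u^{2} + 4 \right)} + \operatorname{atan}{\left(\frac{u}{2} \right)} + 8}{4}.
Check: d/du[\frac{\log{\left(u^{2} + 4 \right)} + \operatorname{atan}{\left(\frac{u}{2} \right)} + 8}{4}] = \frac{u + 1}{2 u^{2} + 8}, which equals G'(u).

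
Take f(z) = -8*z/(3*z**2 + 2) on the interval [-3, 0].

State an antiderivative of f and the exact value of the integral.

Antiderivative: F(z) = -4*log(3*z**2 + 2)/3; value = -4*log(2)/3 + 4*log(29)/3

f matches the chain-rule pattern g'(h)*h' with inner function h(z) = 3*z**2 + 2; substituting u = h(z) collapses the integral.
F(z) = -4*log(3*z**2 + 2)/3 is an antiderivative of f.
Check: d/dz[-4*log(3*z**2 + 2)/3] = -8*z/(3*z**2 + 2) = f(z).
F(0) = -4*log(2)/3; F(-3) = -4*log(29)/3.
Integral = F(0) - F(-3) = -4*log(2)/3 + 4*log(29)/3.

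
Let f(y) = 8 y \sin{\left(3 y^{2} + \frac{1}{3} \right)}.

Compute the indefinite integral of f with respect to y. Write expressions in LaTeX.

F(y) = - \frac{4 \cos{\left(3 y^{2} + \frac{1}{3} \right)}}{3} + C

The substitution u = 3 y^{2} + \frac{1}{3} works: f is exactly (dF/du)*(du/dy) for that inner function.
Check: d/dy[- \frac{4 \cos{\left(3 y^{2} + \frac{1}{3} \right)}}{3}] = 8 y \sin{\left(3 y^{2} + \frac{1}{3} \right)} = f(y).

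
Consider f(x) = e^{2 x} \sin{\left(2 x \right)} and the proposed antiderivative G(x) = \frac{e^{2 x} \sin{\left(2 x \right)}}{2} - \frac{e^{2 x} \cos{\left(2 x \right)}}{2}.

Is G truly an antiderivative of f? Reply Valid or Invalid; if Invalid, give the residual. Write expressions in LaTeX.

d/dx[G] = 2 e^{2 x} \sin{\left(2 x \right)}
d/dx[G] - f(x) = e^{2 x} \sin{\left(2 x \right)} != 0.

Invalid: d/dx[G] - f = e^{2 x} \sin{\left(2 x \right)}, which is not 0.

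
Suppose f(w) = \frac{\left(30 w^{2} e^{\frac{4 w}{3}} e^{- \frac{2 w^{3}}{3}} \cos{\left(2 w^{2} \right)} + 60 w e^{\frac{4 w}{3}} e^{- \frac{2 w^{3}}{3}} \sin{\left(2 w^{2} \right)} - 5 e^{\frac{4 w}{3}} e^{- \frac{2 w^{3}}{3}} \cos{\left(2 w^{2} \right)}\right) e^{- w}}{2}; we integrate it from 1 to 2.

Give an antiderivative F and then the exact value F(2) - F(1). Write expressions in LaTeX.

Whatever form F(w) takes, F'(w) = f(w) is non-negotiable.
F(w) = - \frac{15 e^{- w} e^{- \frac{2 w^{3}}{3} + \frac{4 w}{3}} \cos{\left(2 w^{2} \right)}}{2} is an antiderivative of f.
Check: d/dw[- \frac{15 e^{- w} e^{- \frac{2 w^{3}}{3} + \frac{4 w}{3}} \cos{\left(2 w^{2} \right)}}{2}] = \frac{\left(30 w^{2} e^{\frac{4 w}{3}} e^{- \frac{2 w^{3}}{3}} \cos{\left(2 w^{2} \right)} + 60 w e^{\frac{4 w}{3}} e^{- \frac{2 w^{3}}{3}} \sin{\left(2 w^{2} \right)} - 5 e^{\frac{4 w}{3}} e^{- \frac{2 w^{3}}{3}} \cos{\left(2 w^{2} \right)}\right) e^{- w}}{2} = f(w).
F(2) = - \frac{15 \cos{\left(8 \right)}}{2 e^{\frac{14}{3}}}; F(1) = - \frac{15 \cos{\left(2 \right)}}{2 e^{\frac{1}{3}}}.
Integral = F(2) - F(1) = \frac{15 \cos{\left(2 \right)}}{2 e^{\frac{1}{3}}} - \frac{15 \cos{\left(8 \right)}}{2 e^{\frac{14}{3}}}.

Antiderivative: F(w) = - \frac{15 e^{- w} e^{- \frac{2 w^{3}}{3} + \frac{4 w}{3}} \cos{\left(2 w^{2} \right)}}{2}; value = \frac{15 \cos{\left(2 \right)}}{2 e^{\frac{1}{3}}} - \frac{15 \cos{\left(8 \right)}}{2 e^{\frac{14}{3}}}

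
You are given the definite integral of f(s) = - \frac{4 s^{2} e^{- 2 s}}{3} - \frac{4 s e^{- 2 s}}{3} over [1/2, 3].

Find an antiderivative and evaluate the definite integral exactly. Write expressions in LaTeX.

Antiderivative: F(s) = \frac{2 s^{2} e^{- 2 s}}{3} + \frac{4 s e^{- 2 s}}{3} + \frac{2 e^{- 2 s}}{3}; value = - \frac{3}{2 e} + \frac{32}{3 e^{6}}

Recognize the product-rule pattern: f = u'v + uv' with u = \frac{2 s^{2}}{3} + \frac{4 s}{3} + \frac{2}{3}, v = e^{- 2 s}, so integration by parts undoes it.
F(s) = \frac{2 s^{2} e^{- 2 s}}{3} + \frac{4 s e^{- 2 s}}{3} + \frac{2 e^{- 2 s}}{3} is an antiderivative of f.
Check: d/ds[\frac{2 s^{2} e^{- 2 s}}{3} + \frac{4 s e^{- 2 s}}{3} + \frac{2 e^{- 2 s}}{3}] = \frac{\left(- 4 s^{2} - 4 s\right) e^{- 2 s}}{3}, which equals f(s).
F(3) = \frac{32}{3 e^{6}}; F(1/2) = \frac{3}{2 e}.
Integral = F(3) - F(1/2) = - \frac{3}{2 e} + \frac{32}{3 e^{6}}.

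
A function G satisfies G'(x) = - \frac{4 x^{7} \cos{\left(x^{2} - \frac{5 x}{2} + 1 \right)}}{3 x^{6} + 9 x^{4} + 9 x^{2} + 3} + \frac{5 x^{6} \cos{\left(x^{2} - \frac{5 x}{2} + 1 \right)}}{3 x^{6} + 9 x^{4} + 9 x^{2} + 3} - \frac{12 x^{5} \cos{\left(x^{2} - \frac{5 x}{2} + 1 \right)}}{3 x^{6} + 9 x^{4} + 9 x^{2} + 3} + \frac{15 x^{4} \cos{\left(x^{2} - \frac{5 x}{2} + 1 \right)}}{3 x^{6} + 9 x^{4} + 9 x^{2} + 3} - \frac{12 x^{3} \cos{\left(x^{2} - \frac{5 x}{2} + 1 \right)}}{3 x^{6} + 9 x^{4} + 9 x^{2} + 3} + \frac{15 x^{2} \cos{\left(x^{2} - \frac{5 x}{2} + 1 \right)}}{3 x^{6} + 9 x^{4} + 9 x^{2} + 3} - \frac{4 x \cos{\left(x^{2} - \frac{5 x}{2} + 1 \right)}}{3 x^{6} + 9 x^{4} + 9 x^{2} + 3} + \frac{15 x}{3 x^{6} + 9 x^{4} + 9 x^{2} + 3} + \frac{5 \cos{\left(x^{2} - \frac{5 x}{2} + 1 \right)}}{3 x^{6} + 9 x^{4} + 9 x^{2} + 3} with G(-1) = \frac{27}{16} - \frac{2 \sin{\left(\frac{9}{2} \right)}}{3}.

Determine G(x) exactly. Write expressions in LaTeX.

G(x) = - \frac{8 x^{4} \sin{\left(x^{2} - \frac{5 x}{2} + 1 \right)} - 24 x^{4} + 16 x^{2} \sin{\left(x^{2} - \frac{5 x}{2} + 1 \right)} - 48 x^{2} + 8 \sin{\left(x^{2} - \frac{5 x}{2} + 1 \right)} - 9}{12 \left(x^{2} + 1\right)^{2}}

Integrate term by term and add the pieces.
A general antiderivative is - \frac{2 \sin{\left(x^{2} - \frac{5 x}{2} + 1 \right)}}{3} - \frac{5}{4 \left(x^{4} + 2 x^{2} + 1\right)} + C.
The condition gives C = \frac{27}{16} - \frac{2 \sin{\left(\frac{9}{2} \right)}}{3} - (- \frac{5}{16} - \frac{2 \sin{\left(\frac{9}{2} \right)}}{3}) = 2.
So G(x) = - \frac{8 x^{4} \sin{\left(x^{2} - \frac{5 x}{2} + 1 \right)} - 24 x^{4} + 16 x^{2} \sin{\left(x^{2} - \frac{5 x}{2} + 1 \right)} - 48 x^{2} + 8 \sin{\left(x^{2} - \frac{5 x}{2} + 1 \right)} - 9}{12 \left(x^{2} + 1\right)^{2}}.
Check: d/dx[- \frac{8 x^{4} \sin{\left(x^{2} - \frac{5 x}{2} + 1 \right)} - 24 x^{4} + 16 x^{2} \sin{\left(x^{2} - \frac{5 x}{2} + 1 \right)} - 48 x^{2} + 8 \sin{\left(x^{2} - \frac{5 x}{2} + 1 \right)} - 9}{12 \left(x^{2} + 1\right)^{2}}] = \frac{- 4 x^{7} \cos{\left(x^{2} - \frac{5 x}{2} + 1 \right)} + 5 x^{6} \cos{\left(x^{2} - \frac{5 x}{2} + 1 \right)} - 12 x^{5} \cos{\left(x^{2} - \frac{5 x}{2} + 1 \right)} + 15 x^{4} \cos{\left(x^{2} - \frac{5 x}{2} + 1 \right)} - 12 x^{3} \cos{\left(x^{2} - \frac{5 x}{2} + 1 \right)} + 15 x^{2} \cos{\left(x^{2} - \frac{5 x}{2} + 1 \right)} - 4 x \cos{\left(x^{2} - \frac{5 x}{2} + 1 \right)} + 15 x + 5 \cos{\left(x^{2} - \frac{5 x}{2} + 1 \right)}}{3 x^{6} + 9 x^{4} + 9 x^{2} + 3}, which equals G'(x).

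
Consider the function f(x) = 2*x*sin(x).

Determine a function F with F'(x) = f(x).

An antiderivative is F(x) = 2*(-x*cos(x) + sin(x)).

Since d/dx undoes antidifferentiation here, F'(x) = f(x) is required of F(x).
Check: d/dx[2*(-x*cos(x) + sin(x))] = 2*x*sin(x) = f(x).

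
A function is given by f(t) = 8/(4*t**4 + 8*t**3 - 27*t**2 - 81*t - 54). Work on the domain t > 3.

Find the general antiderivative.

F(t) = (16*t*log(t - 3) + 1280*t*log(t + 3/2) - 1296*t*log(t + 2) + 24*log(t - 3) + 1920*log(t + 3/2) - 1944*log(t + 2) + 720)/(810*t + 1215) + C

The denominator factors as (t - 3)*(t + 2)*(2*t + 3)**2; partial fractions split f into directly integrable pieces: 256/(81*(2*t + 3)) - 32/(9*(2*t + 3)**2) - 8/(5*(t + 2)) + 8/(405*(t - 3)).
Check: d/dt[(16*t*log(t - 3) + 1280*t*log(t + 3/2) - 1296*t*log(t + 2) + 24*log(t - 3) + 1920*log(t + 3/2) - 1944*log(t + 2) + 720)/(810*t + 1215)] = 8/(4*t**4 + 8*t**3 - 27*t**2 - 81*t - 54) = f(t).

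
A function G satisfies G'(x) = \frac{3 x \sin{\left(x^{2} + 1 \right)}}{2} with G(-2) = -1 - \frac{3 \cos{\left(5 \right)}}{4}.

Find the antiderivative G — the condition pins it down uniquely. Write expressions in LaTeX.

G(x) = - \frac{3 \cos{\left(x^{2} + 1 \right)} + 4}{4}

The substitution u = x^{2} + 1 works: G'(x) is exactly (dG/du)*(du/dx) for that inner function.
A general antiderivative is - \frac{3 \cos{\left(x^{2} + 1 \right)}}{4} + C.
The condition gives C = -1 - \frac{3 \cos{\left(5 \right)}}{4} - (- \frac{3 \cos{\left(5 \right)}}{4}) = -1.
So G(x) = - \frac{3 \cos{\left(x^{2} + 1 \right)} + 4}{4}.
Check: d/dx[- \frac{3 \cos{\left(x^{2} + 1 \right)} + 4}{4}] = \frac{3 x \sin{\left(x^{2} + 1 \right)}}{2} = G'(x).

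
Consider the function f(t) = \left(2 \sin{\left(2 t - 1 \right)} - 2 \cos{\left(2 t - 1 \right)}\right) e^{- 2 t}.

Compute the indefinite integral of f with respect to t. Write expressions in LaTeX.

f has the shape u'v + uv' for u = - e^{- 2 t} and v = \sin{\left(2 t - 1 \right)} — it is the derivative of the product u*v.
Check: d/dt[- e^{- 2 t} \sin{\left(2 t - 1 \right)}] = \left(2 \sin{\left(2 t - 1 \right)} - 2 \cos{\left(2 t - 1 \right)}\right) e^{- 2 t} = f(t).

F(t) = - e^{- 2 t} \sin{\left(2 t - 1 \right)} + C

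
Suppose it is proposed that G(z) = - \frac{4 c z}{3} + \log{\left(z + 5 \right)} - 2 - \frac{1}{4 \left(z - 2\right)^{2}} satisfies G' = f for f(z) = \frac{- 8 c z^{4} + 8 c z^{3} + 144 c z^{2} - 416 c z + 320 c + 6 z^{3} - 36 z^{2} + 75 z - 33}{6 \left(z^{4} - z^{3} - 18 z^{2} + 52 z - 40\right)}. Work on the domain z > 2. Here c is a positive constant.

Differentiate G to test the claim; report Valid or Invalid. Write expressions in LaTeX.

d/dz[G] = \frac{- 8 c z^{4} + 8 c z^{3} + 144 c z^{2} - 416 c z + 320 c + 6 z^{3} - 36 z^{2} + 75 z - 33}{6 z^{4} - 6 z^{3} - 108 z^{2} + 312 z - 240}
This equals f(z) exactly, so the claim holds.

Valid - differentiating G returns exactly f.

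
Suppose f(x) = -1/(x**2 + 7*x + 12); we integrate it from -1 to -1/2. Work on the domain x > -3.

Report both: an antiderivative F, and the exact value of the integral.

Antiderivative: F(x) = -log(x + 3) + log(x + 4); value = -log(3) - log(5/2) + log(2) + log(7/2)

The denominator factors as (x + 3)*(x + 4); partial fractions split f into directly integrable pieces: 1/(x + 4) - 1/(x + 3).
F(x) = -log(x + 3) + log(x + 4) is an antiderivative of f.
Check: d/dx[-log(x + 3) + log(x + 4)] = -1/(x**2 + 7*x + 12) = f(x).
F(-1/2) = -log(5/2) + log(7/2); F(-1) = -log(2) + log(3).
Integral = F(-1/2) - F(-1) = -log(3) - log(5/2) + log(2) + log(7/2).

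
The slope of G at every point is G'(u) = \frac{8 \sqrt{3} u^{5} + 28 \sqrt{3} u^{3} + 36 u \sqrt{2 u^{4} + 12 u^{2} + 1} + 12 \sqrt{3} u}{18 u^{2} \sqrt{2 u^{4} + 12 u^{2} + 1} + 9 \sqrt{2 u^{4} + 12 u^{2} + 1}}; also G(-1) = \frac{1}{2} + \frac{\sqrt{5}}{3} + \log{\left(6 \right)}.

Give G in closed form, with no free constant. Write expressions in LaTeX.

G(u) = \frac{2 \sqrt{3} \sqrt{2 u^{4} + 12 u^{2} + 1} + 18 \log{\left(4 u^{2} + 2 \right)} + 9}{18}

For G(u) to be correct, d/du[G] must agree with the stated G'(u) identically.
A general antiderivative is \frac{\sqrt{\frac{2 u^{4}}{3} + 4 u^{2} + \frac{1}{3}}}{3} + \log{\left(4 u^{2} + 2 \right)} + C.
The condition gives C = \frac{1}{2} + \frac{\sqrt{5}}{3} + \log{\left(6 \right)} - (\frac{\sqrt{5}}{3} + \log{\left(6 \right)}) = \frac{1}{2}.
So G(u) = \frac{2 \sqrt{3} \sqrt{2 u^{4} + 12 u^{2} + 1} + 18 \log{\left(4 u^{2} + 2 \right)} + 9}{18}.
Check: d/du[\frac{2 \sqrt{3} \sqrt{2 u^{4} + 12 u^{2} + 1} + 18 \log{\left(4 u^{2} + 2 \right)} + 9}{18}] = \frac{8 \sqrt{3} u^{5} + 28 \sqrt{3} u^{3} + 36 u \sqrt{2 u^{4} + 12 u^{2} + 1} + 12 \sqrt{3} u}{18 u^{2} \sqrt{2 u^{4} + 12 u^{2} + 1} + 9 \sqrt{2 u^{4} + 12 u^{2} + 1}} = G'(u).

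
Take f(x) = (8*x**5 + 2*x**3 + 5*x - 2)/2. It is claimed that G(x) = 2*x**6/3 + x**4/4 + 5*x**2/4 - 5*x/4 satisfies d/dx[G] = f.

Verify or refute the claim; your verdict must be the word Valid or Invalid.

Invalid: d/dx[G] - f = -1/4, which is not 0.

d/dx[G] = 4*x**5 + x**3 + 5*x/2 - 5/4
d/dx[G] - f(x) = -1/4 != 0.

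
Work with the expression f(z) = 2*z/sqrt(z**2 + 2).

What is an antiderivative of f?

The substitution u = z**2 + 2 works: f is exactly (dF/du)*(du/dz) for that inner function.
Check: d/dz[2*sqrt(z**2 + 2)] = 2*z/sqrt(z**2 + 2) = f(z).

An antiderivative is F(z) = 2*sqrt(z**2 + 2).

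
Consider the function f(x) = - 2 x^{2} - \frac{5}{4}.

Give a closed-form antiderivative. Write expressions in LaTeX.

Whatever form F(x) takes, F'(x) = f(x) is non-negotiable.
Check: d/dx[- \frac{x \left(8 x^{2} + 15\right)}{12}] = - 2 x^{2} - \frac{5}{4} = f(x).

An antiderivative is F(x) = - \frac{x \left(8 x^{2} + 15\right)}{12}.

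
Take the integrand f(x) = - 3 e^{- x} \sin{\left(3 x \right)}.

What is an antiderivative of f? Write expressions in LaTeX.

For F(x) to be correct the identity F'(x) - f(x) = 0 must hold.
Check: d/dx[\frac{\left(3 \sin{\left(3 x \right)} + 9 \cos{\left(3 x \right)}\right) e^{- x}}{10}] = - 3 e^{- x} \sin{\left(3 x \right)} = f(x).

An antiderivative is F(x) = \frac{\left(3 \sin{\left(3 x \right)} + 9 \cos{\left(3 x \right)}\right) e^{- x}}{10}.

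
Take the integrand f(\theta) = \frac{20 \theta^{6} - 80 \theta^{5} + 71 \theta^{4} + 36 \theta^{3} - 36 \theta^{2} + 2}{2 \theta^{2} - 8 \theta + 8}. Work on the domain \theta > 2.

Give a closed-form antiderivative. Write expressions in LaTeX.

A candidate is checked by its d/d\theta: the result must match f(\theta).
Check: d/d\theta[\frac{4 \theta^{6} - 8 \theta^{5} - 3 \theta^{4} + 6 \theta^{3} - 2}{2 \left(\theta - 2\right)}] = \frac{20 \theta^{6} - 80 \theta^{5} + 71 \theta^{4} + 36 \theta^{3} - 36 \theta^{2} + 2}{2 \theta^{2} - 8 \theta + 8} = f(\theta).

An antiderivative is F(\theta) = \frac{4 \theta^{6} - 8 \theta^{5} - 3 \theta^{4} + 6 \theta^{3} - 2}{2 \left(\theta - 2\right)}.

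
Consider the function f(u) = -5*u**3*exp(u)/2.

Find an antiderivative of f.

An antiderivative is F(u) = -5*u**3*exp(u)/2 + 15*u**2*exp(u)/2 - 15*u*exp(u) + 15*exp(u).

Recognize the product-rule pattern: f = v'r + vr' with v = -5*u**3/2 + 15*u**2/2 - 15*u + 15, r = exp(u), so integration by parts undoes it.
Check: d/du[-5*u**3*exp(u)/2 + 15*u**2*exp(u)/2 - 15*u*exp(u) + 15*exp(u)] = -5*u**3*exp(u)/2 = f(u).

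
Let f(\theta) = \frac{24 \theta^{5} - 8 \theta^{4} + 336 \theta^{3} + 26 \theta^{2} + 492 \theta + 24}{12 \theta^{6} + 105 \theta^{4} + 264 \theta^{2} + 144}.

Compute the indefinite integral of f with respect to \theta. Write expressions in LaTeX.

Check any antiderivative F(\theta) by computing F'(\theta) and comparing it with f(\theta).
Check: d/d\theta[\frac{3 \theta^{2} \log{\left(4 \theta^{2} + 3 \right)} + 2 \theta + 12 \log{\left(4 \theta^{2} + 3 \right)} - 18}{3 \left(\theta^{2} + 4\right)}] = \frac{24 \theta^{5} - 8 \theta^{4} + 336 \theta^{3} + 26 \theta^{2} + 492 \theta + 24}{12 \theta^{6} + 105 \theta^{4} + 264 \theta^{2} + 144} = f(\theta).

F(\theta) = \frac{3 \theta^{2} \log{\left(4 \theta^{2} + 3 \right)} + 2 \theta + 12 \log{\left(4 \theta^{2} + 3 \right)} - 18}{3 \left(\theta^{2} + 4\right)} + C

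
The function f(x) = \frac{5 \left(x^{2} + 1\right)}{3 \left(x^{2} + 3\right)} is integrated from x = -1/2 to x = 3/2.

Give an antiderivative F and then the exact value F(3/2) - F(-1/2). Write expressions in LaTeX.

Antiderivative: F(x) = \frac{5 \left(3 x - 2 \sqrt{3} \operatorname{atan}{\left(\frac{\sqrt{3} x}{3} \right)}\right)}{9}; value = - \frac{10 \sqrt{3} \operatorname{atan}{\left(\frac{\sqrt{3}}{2} \right)}}{9} - \frac{10 \sqrt{3} \operatorname{atan}{\left(\frac{\sqrt{3}}{6} \right)}}{9} + \frac{10}{3}

Differentiate the proposed F(x) back; it has to land on f(x) exactly.
F(x) = \frac{5 \left(3 x - 2 \sqrt{3} \operatorname{atan}{\left(\frac{\sqrt{3} x}{3} \right)}\right)}{9} is an antiderivative of f.
Check: d/dx[\frac{5 \left(3 x - 2 \sqrt{3} \operatorname{atan}{\left(\frac{\sqrt{3} x}{3} \right)}\right)}{9}] = \frac{5 x^{2} + 5}{3 x^{2} + 9}, which equals f(x).
F(3/2) = - \frac{10 \sqrt{3} \operatorname{atan}{\left(\frac{\sqrt{3}}{2} \right)}}{9} + \frac{5}{2}; F(-1/2) = - \frac{5}{6} + \frac{10 \sqrt{3} \operatorname{atan}{\left(\frac{\sqrt{3}}{6} \right)}}{9}.
Integral = F(3/2) - F(-1/2) = - \frac{10 \sqrt{3} \operatorname{atan}{\left(\frac{\sqrt{3}}{2} \right)}}{9} - \frac{10 \sqrt{3} \operatorname{atan}{\left(\frac{\sqrt{3}}{6} \right)}}{9} + \frac{10}{3}.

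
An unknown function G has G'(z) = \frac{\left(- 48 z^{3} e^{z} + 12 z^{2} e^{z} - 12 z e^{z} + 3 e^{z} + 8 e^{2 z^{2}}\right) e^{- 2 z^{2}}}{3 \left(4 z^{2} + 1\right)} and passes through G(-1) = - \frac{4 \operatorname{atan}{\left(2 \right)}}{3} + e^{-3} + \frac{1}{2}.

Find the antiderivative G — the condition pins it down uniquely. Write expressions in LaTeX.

A first test for any G(z): its z-derivative must equal the given G'(z).
A general antiderivative is e^{- 2 z^{2} + z} + \frac{4 \operatorname{atan}{\left(2 z \right)}}{3} + C.
The condition gives C = - \frac{4 \operatorname{atan}{\left(2 \right)}}{3} + e^{-3} + \frac{1}{2} - (- \frac{4 \operatorname{atan}{\left(2 \right)}}{3} + e^{-3}) = \frac{1}{2}.
So G(z) = e^{z} e^{- 2 z^{2}} + \frac{4 \operatorname{atan}{\left(2 z \right)}}{3} + \frac{1}{2}.
Check: d/dz[e^{z} e^{- 2 z^{2}} + \frac{4 \operatorname{atan}{\left(2 z \right)}}{3} + \frac{1}{2}] = \frac{- 48 z^{3} e^{z} + 12 z^{2} e^{z} - 12 z e^{z} + 3 e^{z} + 8 e^{2 z^{2}}}{12 z^{2} e^{2 z^{2}} + 3 e^{2 z^{2}}}, which equals G'(z).

G(z) = e^{z} e^{- 2 z^{2}} + \frac{4 \operatorname{atan}{\left(2 z \right)}}{3} + \frac{1}{2}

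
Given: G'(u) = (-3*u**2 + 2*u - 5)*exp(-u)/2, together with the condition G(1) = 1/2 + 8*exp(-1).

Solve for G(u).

G(u) = (3*u**2 + 4*u + exp(u) + 9)*exp(-u)/2

Recognize the product-rule pattern: G'(u) = v'r + vr' with v = 3*u**2/2 + 2*u + 9/2, r = exp(-u), so integration by parts undoes it.
A general antiderivative is (3*u**2 + 4*u + 9)*exp(-u)/2 + C.
The condition gives C = 1/2 + 8*exp(-1) - (8*exp(-1)) = 1/2.
So G(u) = (3*u**2 + 4*u + exp(u) + 9)*exp(-u)/2.
Check: d/du[(3*u**2 + 4*u + exp(u) + 9)*exp(-u)/2] = (-3*u**2 + 2*u - 5)*exp(-u)/2 = G'(u).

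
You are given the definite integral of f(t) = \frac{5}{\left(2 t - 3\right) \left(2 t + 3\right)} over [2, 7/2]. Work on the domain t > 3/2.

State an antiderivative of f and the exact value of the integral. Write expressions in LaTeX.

The denominator factors as \left(2 t - 3\right) \left(2 t + 3\right); partial fractions split f into directly integrable pieces: - \frac{5}{6 \left(2 t + 3\right)} + \frac{5}{6 \left(2 t - 3\right)}.
F(t) = \frac{5 \log{\left(t - \frac{3}{2} \right)}}{12} - \frac{5 \log{\left(t + \frac{3}{2} \right)}}{12} is an antiderivative of f.
Check: d/dt[\frac{5 \log{\left(t - \frac{3}{2} \right)}}{12} - \frac{5 \log{\left(t + \frac{3}{2} \right)}}{12}] = \frac{5}{4 t^{2} - 9}, which equals f(t).
F(7/2) = - \frac{5 \log{\left(5 \right)}}{12} + \frac{5 \log{\left(2 \right)}}{12}; F(2) = - \frac{5 \log{\left(\frac{7}{2} \right)}}{12} - \frac{5 \log{\left(2 \right)}}{12}.
Integral = F(7/2) - F(2) = - \frac{5 \log{\left(5 \right)}}{12} + \frac{5 \log{\left(\frac{7}{2} \right)}}{12} + \frac{5 \log{\left(2 \right)}}{6}.

Antiderivative: F(t) = \frac{5 \log{\left(t - \frac{3}{2} \right)}}{12} - \frac{5 \log{\left(t + \frac{3}{2} \right)}}{12}; value = - \frac{5 \log{\left(5 \right)}}{12} + \frac{5 \log{\left(\frac{7}{2} \right)}}{12} + \frac{5 \log{\left(2 \right)}}{6}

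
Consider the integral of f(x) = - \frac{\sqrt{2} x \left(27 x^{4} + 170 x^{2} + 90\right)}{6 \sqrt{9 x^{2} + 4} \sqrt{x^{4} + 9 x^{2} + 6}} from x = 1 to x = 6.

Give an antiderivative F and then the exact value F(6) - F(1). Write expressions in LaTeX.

Antiderivative: F(x) = - \frac{\sqrt{2} \sqrt{9 x^{2} + 4} \sqrt{x^{4} + 9 x^{2} + 6}}{6}; value = - \frac{2 \sqrt{66666}}{3} + \frac{2 \sqrt{26}}{3}

Recognize the product-rule pattern: f = u'v + uv' with u = - \sqrt{\frac{3 x^{2}}{2} + \frac{2}{3}}, v = \sqrt{\frac{x^{4}}{3} + 3 x^{2} + 2}, so integration by parts undoes it.
F(x) = - \frac{\sqrt{2} \sqrt{9 x^{2} + 4} \sqrt{x^{4} + 9 x^{2} + 6}}{6} is an antiderivative of f.
Check: d/dx[- \frac{\sqrt{2} \sqrt{9 x^{2} + 4} \sqrt{x^{4} + 9 x^{2} + 6}}{6}] = \frac{- 27 \sqrt{2} x^{5} - 170 \sqrt{2} x^{3} - 90 \sqrt{2} x}{6 \sqrt{9 x^{2} + 4} \sqrt{x^{4} + 9 x^{2} + 6}}, which equals f(x).
F(6) = - \frac{2 \sqrt{66666}}{3}; F(1) = - \frac{2 \sqrt{26}}{3}.
Integral = F(6) - F(1) = - \frac{2 \sqrt{66666}}{3} + \frac{2 \sqrt{26}}{3}.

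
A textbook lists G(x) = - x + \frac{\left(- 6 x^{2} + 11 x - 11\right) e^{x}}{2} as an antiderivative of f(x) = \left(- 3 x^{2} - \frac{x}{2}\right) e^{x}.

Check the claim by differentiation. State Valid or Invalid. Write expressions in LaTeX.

d/dx[G] = - 3 x^{2} e^{x} - \frac{x e^{x}}{2} - 1
d/dx[G] - f(x) = -1 != 0.

Invalid: d/dx[G] - f = -1, which is not 0.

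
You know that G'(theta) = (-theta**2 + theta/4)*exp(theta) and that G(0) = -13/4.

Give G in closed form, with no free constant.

Recognize the product-rule pattern: G'(theta) = u'v + uv' with u = -theta**2 + 9*theta/4 - 9/4, v = exp(theta), so integration by parts undoes it.
A general antiderivative is (-4*theta**2 + 9*theta - 9)*exp(theta)/4 + C.
The condition gives C = -13/4 - (-9/4) = -1.
So G(theta) = -theta**2*exp(theta) + 9*theta*exp(theta)/4 - 9*exp(theta)/4 - 1.
Check: d/dtheta[-theta**2*exp(theta) + 9*theta*exp(theta)/4 - 9*exp(theta)/4 - 1] = -theta**2*exp(theta) + theta*exp(theta)/4, which equals G'(theta).

G(theta) = -theta**2*exp(theta) + 9*theta*exp(theta)/4 - 9*exp(theta)/4 - 1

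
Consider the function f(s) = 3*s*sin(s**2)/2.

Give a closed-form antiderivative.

Since d/ds undoes antidifferentiation here, F'(s) = f(s) is required of F(s).
Check: d/ds[-3*cos(s**2)/4] = 3*s*sin(s**2)/2 = f(s).

An antiderivative is F(s) = -3*cos(s**2)/4.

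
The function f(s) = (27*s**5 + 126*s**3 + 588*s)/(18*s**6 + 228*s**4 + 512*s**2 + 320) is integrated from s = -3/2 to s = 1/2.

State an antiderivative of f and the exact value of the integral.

Antiderivative: F(s) = 3*log(s**2/2 + 5)/4 - 3/(2*(s**2 + 4/3)); value = -3*log(49/8)/4 - 432/817 + 3*log(41/8)/4

Whatever form F(s) takes, F'(s) = f(s) is non-negotiable.
F(s) = 3*log(s**2/2 + 5)/4 - 3/(2*(s**2 + 4/3)) is an antiderivative of f.
Check: d/ds[3*log(s**2/2 + 5)/4 - 3/(2*(s**2 + 4/3))] = (27*s**5 + 126*s**3 + 588*s)/(18*s**6 + 228*s**4 + 512*s**2 + 320) = f(s).
F(1/2) = -18/19 + 3*log(41/8)/4; F(-3/2) = -18/43 + 3*log(49/8)/4.
Integral = F(1/2) - F(-3/2) = -3*log(49/8)/4 - 432/817 + 3*log(41/8)/4.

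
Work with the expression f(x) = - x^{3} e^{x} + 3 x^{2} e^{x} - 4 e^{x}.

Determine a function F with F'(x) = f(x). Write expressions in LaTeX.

Recognize the product-rule pattern: f = u'v + uv' with u = - x^{3} + 6 x^{2} - 12 x + 8, v = e^{x}, so integration by parts undoes it.
Check: d/dx[- x^{3} e^{x} + 6 x^{2} e^{x} - 12 x e^{x} + 8 e^{x}] = - x^{3} e^{x} + 3 x^{2} e^{x} - 4 e^{x} = f(x).

An antiderivative is F(x) = - x^{3} e^{x} + 6 x^{2} e^{x} - 12 x e^{x} + 8 e^{x}.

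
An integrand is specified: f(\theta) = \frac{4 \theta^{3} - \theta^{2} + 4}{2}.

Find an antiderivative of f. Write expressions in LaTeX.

Recover f(\theta) by differentiating a candidate F(\theta); any mismatch rules it out.
Check: d/d\theta[\frac{\theta \left(3 \theta^{3} - \theta^{2} + 12\right)}{6}] = 2 \theta^{3} - \frac{\theta^{2}}{2} + 2, which equals f(\theta).

An antiderivative is F(\theta) = \frac{\theta \left(3 \theta^{3} - \theta^{2} + 12\right)}{6}.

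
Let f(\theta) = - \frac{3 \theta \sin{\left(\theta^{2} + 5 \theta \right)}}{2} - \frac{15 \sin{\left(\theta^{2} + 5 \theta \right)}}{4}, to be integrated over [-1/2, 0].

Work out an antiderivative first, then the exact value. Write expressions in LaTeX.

f matches the chain-rule pattern g'(h)*h' with inner function h(\theta) = \theta^{2} + 5 \theta; substituting u = h(\theta) collapses the integral.
F(\theta) = \frac{3 \cos{\left(\theta^{2} + 5 \theta \right)}}{4} is an antiderivative of f.
Check: d/d\theta[\frac{3 \cos{\left(\theta^{2} + 5 \theta \right)}}{4}] = - \frac{3 \theta \sin{\left(\theta^{2} + 5 \theta \right)}}{2} - \frac{15 \sin{\left(\theta^{2} + 5 \theta \right)}}{4} = f(\theta).
F(0) = \frac{3}{4}; F(-1/2) = \frac{3 \cos{\left(\frac{9}{4} \right)}}{4}.
Integral = F(0) - F(-1/2) = \frac{3}{4} - \frac{3 \cos{\left(\frac{9}{4} \right)}}{4}.

Antiderivative: F(\theta) = \frac{3 \cos{\left(\theta^{2} + 5 \theta \right)}}{4}; value = \frac{3}{4} - \frac{3 \cos{\left(\frac{9}{4} \right)}}{4}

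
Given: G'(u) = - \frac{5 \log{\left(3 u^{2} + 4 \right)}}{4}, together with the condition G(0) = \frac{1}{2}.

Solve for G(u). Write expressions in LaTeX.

Whatever form G(u) takes, its d/du must return the stated G'(u).
A general antiderivative is - \frac{5 u \log{\left(3 u^{2} + 4 \right)}}{4} + \frac{5 u}{2} - \frac{5 \sqrt{3} \operatorname{atan}{\left(\frac{\sqrt{3} u}{2} \right)}}{3} + C.
The condition gives C = \frac{1}{2} - (0) = \frac{1}{2}.
So G(u) = \frac{- 15 u \log{\left(3 u^{2} + 4 \right)} + 30 u - 20 \sqrt{3} \operatorname{atan}{\left(\frac{\sqrt{3} u}{2} \right)} + 6}{12}.
Check: d/du[\frac{- 15 u \log{\left(3 u^{2} + 4 \right)} + 30 u - 20 \sqrt{3} \operatorname{atan}{\left(\frac{\sqrt{3} u}{2} \right)} + 6}{12}] = - \frac{5 \log{\left(3 u^{2} + 4 \right)}}{4} = G'(u).

G(u) = \frac{- 15 u \log{\left(3 u^{2} + 4 \right)} + 30 u - 20 \sqrt{3} \operatorname{atan}{\left(\frac{\sqrt{3} u}{2} \right)} + 6}{12}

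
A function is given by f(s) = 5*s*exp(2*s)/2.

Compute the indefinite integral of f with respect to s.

f has the shape u'v + uv' for u = 5*s/4 - 5/8 and v = exp(2*s) — it is the derivative of the product u*v.
Check: d/ds[5*s*exp(2*s)/4 - 5*exp(2*s)/8] = 5*s*exp(2*s)/2 = f(s).

F(s) = 5*s*exp(2*s)/4 - 5*exp(2*s)/8 + C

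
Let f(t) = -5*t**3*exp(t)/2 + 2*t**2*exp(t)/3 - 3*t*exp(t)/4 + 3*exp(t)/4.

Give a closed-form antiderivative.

Recognize the product-rule pattern: f = u'v + uv' with u = -5*t**3/2 + 49*t**2/6 - 205*t/12 + 107/6, v = exp(t), so integration by parts undoes it.
Check: d/dt[(-30*t**3 + 98*t**2 - 205*t + 214)*exp(t)/12] = -5*t**3*exp(t)/2 + 2*t**2*exp(t)/3 - 3*t*exp(t)/4 + 3*exp(t)/4 = f(t).

An antiderivative is F(t) = (-30*t**3 + 98*t**2 - 205*t + 214)*exp(t)/12.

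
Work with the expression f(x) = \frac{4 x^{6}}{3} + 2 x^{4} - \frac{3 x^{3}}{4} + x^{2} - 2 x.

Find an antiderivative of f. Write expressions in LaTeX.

The integrand splits into summands that can be handled one at a time.
Check: d/dx[\frac{x^{2} \left(320 x^{5} + 672 x^{3} - 315 x^{2} + 560 x - 1680\right)}{1680}] = \frac{4 x^{6}}{3} + 2 x^{4} - \frac{3 x^{3}}{4} + x^{2} - 2 x = f(x).

An antiderivative is F(x) = \frac{x^{2} \left(320 x^{5} + 672 x^{3} - 315 x^{2} + 560 x - 1680\right)}{1680}.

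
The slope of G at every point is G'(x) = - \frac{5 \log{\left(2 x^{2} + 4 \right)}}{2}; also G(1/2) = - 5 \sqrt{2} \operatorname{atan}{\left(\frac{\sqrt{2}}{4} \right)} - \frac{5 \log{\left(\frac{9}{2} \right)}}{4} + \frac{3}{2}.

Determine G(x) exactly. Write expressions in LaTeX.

Since d/dx undoes antidifferentiation here, G(x) must give back the stated G'(x).
A general antiderivative is - \frac{5 x \log{\left(2 x^{2} + 4 \right)}}{2} + 5 x - 5 \sqrt{2} \operatorname{atan}{\left(\frac{\sqrt{2} x}{2} \right)} + C.
The condition gives C = - 5 \sqrt{2} \operatorname{atan}{\left(\frac{\sqrt{2}}{4} \right)} - \frac{5 \log{\left(\frac{9}{2} \right)}}{4} + \frac{3}{2} - (- 5 \sqrt{2} \operatorname{atan}{\left(\frac{\sqrt{2}}{4} \right)} - \frac{5 \log{\left(\frac{9}{2} \right)}}{4} + \frac{5}{2}) = -1.
So G(x) = - \frac{5 x \log{\left(2 x^{2} + 4 \right)} - 10 x + 10 \sqrt{2} \operatorname{atan}{\left(\frac{\sqrt{2} x}{2} \right)} + 2}{2}.
Check: d/dx[- \frac{5 x \log{\left(2 x^{2} + 4 \right)} - 10 x + 10 \sqrt{2} \operatorname{atan}{\left(\frac{\sqrt{2} x}{2} \right)} + 2}{2}] = - \frac{5 \log{\left(x^{2} + 2 \right)}}{2} - \frac{5 \log{\left(2 \right)}}{2}, which equals G'(x).

G(x) = - \frac{5 x \log{\left(2 x^{2} + 4 \right)} - 10 x + 10 \sqrt{2} \operatorname{atan}{\left(\frac{\sqrt{2} x}{2} \right)} + 2}{2}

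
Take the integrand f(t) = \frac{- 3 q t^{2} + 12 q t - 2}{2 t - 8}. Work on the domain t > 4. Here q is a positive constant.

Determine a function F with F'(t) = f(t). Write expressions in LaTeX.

An antiderivative is F(t) = - \frac{3 q t^{2}}{4} - \log{\left(\frac{t}{2} - 2 \right)}.

Whatever form F(t) takes, F'(t) = f(t) is non-negotiable.
Check: d/dt[- \frac{3 q t^{2}}{4} - \log{\left(\frac{t}{2} - 2 \right)}] = \frac{- 3 q t^{2} + 12 q t - 2}{2 t - 8} = f(t).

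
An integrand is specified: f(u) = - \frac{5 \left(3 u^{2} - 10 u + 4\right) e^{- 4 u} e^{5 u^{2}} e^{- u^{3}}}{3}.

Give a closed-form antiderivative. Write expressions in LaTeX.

An antiderivative is F(u) = \frac{5 e^{- 4 u} e^{5 u^{2}} e^{- u^{3}}}{3}.

f matches the chain-rule pattern g'(h)*h' with inner function h(u) = - u^{3} + 5 u^{2} - 4 u; substituting w = h(u) collapses the integral.
Check: d/du[\frac{5 e^{- 4 u} e^{5 u^{2}} e^{- u^{3}}}{3}] = \frac{\left(- 15 u^{2} e^{5 u^{2}} + 50 u e^{5 u^{2}} - 20 e^{5 u^{2}}\right) e^{- 4 u} e^{- u^{3}}}{3}, which equals f(u).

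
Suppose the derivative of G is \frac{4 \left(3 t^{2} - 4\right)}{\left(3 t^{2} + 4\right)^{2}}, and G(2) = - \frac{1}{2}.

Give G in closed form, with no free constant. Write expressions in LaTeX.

G(t) = - \frac{4 t}{3 t^{2} + 4}

Recognize the product-rule pattern: G'(t) = u'v + uv' with u = - 4 t, v = \frac{1}{3 t^{2} + 4}, so integration by parts undoes it.
A general antiderivative is - \frac{4 t}{3 t^{2} + 4} + C.
The condition gives C = - \frac{1}{2} - (- \frac{1}{2}) = 0.
So G(t) = - \frac{4 t}{3 t^{2} + 4}.
Check: d/dt[- \frac{4 t}{3 t^{2} + 4}] = \frac{12 t^{2} - 16}{9 t^{4} + 24 t^{2} + 16}, which equals G'(t).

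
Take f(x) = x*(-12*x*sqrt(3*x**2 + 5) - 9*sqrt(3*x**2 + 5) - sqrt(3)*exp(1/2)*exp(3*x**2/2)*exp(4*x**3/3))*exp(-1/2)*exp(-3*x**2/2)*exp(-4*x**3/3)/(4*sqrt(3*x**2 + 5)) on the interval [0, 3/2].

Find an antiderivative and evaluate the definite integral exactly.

Since d/dx undoes antidifferentiation here, F'(x) = f(x) is required of F(x).
F(x) = -sqrt(x**2 + 5/3)/4 + 3*exp(-4*x**3/3 - 3*x**2/2 - 1/2)/4 is an antiderivative of f.
Check: d/dx[-sqrt(x**2 + 5/3)/4 + 3*exp(-4*x**3/3 - 3*x**2/2 - 1/2)/4] = (-12*x**2*sqrt(3*x**2 + 5) - 9*x*sqrt(3*x**2 + 5) - sqrt(3)*x*exp(1/2)*exp(3*x**2/2)*exp(4*x**3/3))*exp(-1/2)*exp(-3*x**2/2)*exp(-4*x**3/3)/(4*sqrt(3*x**2 + 5)), which equals f(x).
F(3/2) = -sqrt(141)/24 + 3*exp(-67/8)/4; F(0) = -sqrt(15)/12 + 3*exp(-1/2)/4.
Integral = F(3/2) - F(0) = -sqrt(141)/24 - 3*exp(-1/2)/4 + 3*exp(-67/8)/4 + sqrt(15)/12.

Antiderivative: F(x) = -sqrt(x**2 + 5/3)/4 + 3*exp(-4*x**3/3 - 3*x**2/2 - 1/2)/4; value = -sqrt(141)/24 - 3*exp(-1/2)/4 + 3*exp(-67/8)/4 + sqrt(15)/12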